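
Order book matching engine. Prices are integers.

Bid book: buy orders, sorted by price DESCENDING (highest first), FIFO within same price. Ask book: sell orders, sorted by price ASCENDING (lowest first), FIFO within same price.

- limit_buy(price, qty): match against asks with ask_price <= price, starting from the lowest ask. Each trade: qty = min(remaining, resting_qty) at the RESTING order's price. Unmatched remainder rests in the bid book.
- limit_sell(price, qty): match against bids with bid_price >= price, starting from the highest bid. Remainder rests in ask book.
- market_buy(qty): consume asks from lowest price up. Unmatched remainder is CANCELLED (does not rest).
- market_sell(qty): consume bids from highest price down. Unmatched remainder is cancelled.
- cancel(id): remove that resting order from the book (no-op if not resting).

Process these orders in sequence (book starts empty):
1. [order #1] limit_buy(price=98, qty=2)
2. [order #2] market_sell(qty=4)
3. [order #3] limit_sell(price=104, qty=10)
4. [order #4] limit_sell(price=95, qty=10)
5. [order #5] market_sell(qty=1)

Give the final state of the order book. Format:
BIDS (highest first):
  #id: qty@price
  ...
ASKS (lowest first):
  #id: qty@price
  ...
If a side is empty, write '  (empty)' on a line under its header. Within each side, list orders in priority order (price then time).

After op 1 [order #1] limit_buy(price=98, qty=2): fills=none; bids=[#1:2@98] asks=[-]
After op 2 [order #2] market_sell(qty=4): fills=#1x#2:2@98; bids=[-] asks=[-]
After op 3 [order #3] limit_sell(price=104, qty=10): fills=none; bids=[-] asks=[#3:10@104]
After op 4 [order #4] limit_sell(price=95, qty=10): fills=none; bids=[-] asks=[#4:10@95 #3:10@104]
After op 5 [order #5] market_sell(qty=1): fills=none; bids=[-] asks=[#4:10@95 #3:10@104]

Answer: BIDS (highest first):
  (empty)
ASKS (lowest first):
  #4: 10@95
  #3: 10@104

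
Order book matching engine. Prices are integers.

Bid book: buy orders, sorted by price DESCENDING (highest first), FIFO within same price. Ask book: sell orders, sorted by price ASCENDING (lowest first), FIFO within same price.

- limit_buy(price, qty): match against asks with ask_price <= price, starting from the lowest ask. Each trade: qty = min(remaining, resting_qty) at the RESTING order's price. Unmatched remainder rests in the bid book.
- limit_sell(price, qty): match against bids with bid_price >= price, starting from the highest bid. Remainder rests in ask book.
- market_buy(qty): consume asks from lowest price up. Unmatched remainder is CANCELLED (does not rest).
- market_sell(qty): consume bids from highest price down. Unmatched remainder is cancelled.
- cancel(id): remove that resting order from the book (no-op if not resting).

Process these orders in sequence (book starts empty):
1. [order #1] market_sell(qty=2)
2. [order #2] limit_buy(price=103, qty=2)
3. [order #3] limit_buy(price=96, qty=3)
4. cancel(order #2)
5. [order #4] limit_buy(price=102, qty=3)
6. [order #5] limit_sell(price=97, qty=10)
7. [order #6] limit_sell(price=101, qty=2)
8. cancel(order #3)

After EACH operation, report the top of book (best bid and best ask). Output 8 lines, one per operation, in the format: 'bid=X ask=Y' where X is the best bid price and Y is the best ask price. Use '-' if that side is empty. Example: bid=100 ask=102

Answer: bid=- ask=-
bid=103 ask=-
bid=103 ask=-
bid=96 ask=-
bid=102 ask=-
bid=96 ask=97
bid=96 ask=97
bid=- ask=97

Derivation:
After op 1 [order #1] market_sell(qty=2): fills=none; bids=[-] asks=[-]
After op 2 [order #2] limit_buy(price=103, qty=2): fills=none; bids=[#2:2@103] asks=[-]
After op 3 [order #3] limit_buy(price=96, qty=3): fills=none; bids=[#2:2@103 #3:3@96] asks=[-]
After op 4 cancel(order #2): fills=none; bids=[#3:3@96] asks=[-]
After op 5 [order #4] limit_buy(price=102, qty=3): fills=none; bids=[#4:3@102 #3:3@96] asks=[-]
After op 6 [order #5] limit_sell(price=97, qty=10): fills=#4x#5:3@102; bids=[#3:3@96] asks=[#5:7@97]
After op 7 [order #6] limit_sell(price=101, qty=2): fills=none; bids=[#3:3@96] asks=[#5:7@97 #6:2@101]
After op 8 cancel(order #3): fills=none; bids=[-] asks=[#5:7@97 #6:2@101]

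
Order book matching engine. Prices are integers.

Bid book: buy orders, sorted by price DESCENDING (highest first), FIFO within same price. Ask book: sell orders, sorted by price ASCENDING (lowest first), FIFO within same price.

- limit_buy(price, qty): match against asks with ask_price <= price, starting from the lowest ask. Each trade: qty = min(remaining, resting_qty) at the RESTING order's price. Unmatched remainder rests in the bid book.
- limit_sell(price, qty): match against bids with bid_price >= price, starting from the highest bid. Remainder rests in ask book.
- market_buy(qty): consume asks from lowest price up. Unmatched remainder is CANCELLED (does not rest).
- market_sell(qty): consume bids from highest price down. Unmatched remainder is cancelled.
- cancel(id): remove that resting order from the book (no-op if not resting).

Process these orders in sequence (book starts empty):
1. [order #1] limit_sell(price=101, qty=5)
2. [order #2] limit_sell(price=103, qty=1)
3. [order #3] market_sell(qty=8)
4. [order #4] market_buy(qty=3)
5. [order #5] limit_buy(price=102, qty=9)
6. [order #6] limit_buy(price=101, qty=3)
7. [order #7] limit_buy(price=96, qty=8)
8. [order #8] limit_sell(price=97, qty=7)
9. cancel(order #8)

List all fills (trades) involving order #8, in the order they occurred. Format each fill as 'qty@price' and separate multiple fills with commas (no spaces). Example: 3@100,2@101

Answer: 7@102

Derivation:
After op 1 [order #1] limit_sell(price=101, qty=5): fills=none; bids=[-] asks=[#1:5@101]
After op 2 [order #2] limit_sell(price=103, qty=1): fills=none; bids=[-] asks=[#1:5@101 #2:1@103]
After op 3 [order #3] market_sell(qty=8): fills=none; bids=[-] asks=[#1:5@101 #2:1@103]
After op 4 [order #4] market_buy(qty=3): fills=#4x#1:3@101; bids=[-] asks=[#1:2@101 #2:1@103]
After op 5 [order #5] limit_buy(price=102, qty=9): fills=#5x#1:2@101; bids=[#5:7@102] asks=[#2:1@103]
After op 6 [order #6] limit_buy(price=101, qty=3): fills=none; bids=[#5:7@102 #6:3@101] asks=[#2:1@103]
After op 7 [order #7] limit_buy(price=96, qty=8): fills=none; bids=[#5:7@102 #6:3@101 #7:8@96] asks=[#2:1@103]
After op 8 [order #8] limit_sell(price=97, qty=7): fills=#5x#8:7@102; bids=[#6:3@101 #7:8@96] asks=[#2:1@103]
After op 9 cancel(order #8): fills=none; bids=[#6:3@101 #7:8@96] asks=[#2:1@103]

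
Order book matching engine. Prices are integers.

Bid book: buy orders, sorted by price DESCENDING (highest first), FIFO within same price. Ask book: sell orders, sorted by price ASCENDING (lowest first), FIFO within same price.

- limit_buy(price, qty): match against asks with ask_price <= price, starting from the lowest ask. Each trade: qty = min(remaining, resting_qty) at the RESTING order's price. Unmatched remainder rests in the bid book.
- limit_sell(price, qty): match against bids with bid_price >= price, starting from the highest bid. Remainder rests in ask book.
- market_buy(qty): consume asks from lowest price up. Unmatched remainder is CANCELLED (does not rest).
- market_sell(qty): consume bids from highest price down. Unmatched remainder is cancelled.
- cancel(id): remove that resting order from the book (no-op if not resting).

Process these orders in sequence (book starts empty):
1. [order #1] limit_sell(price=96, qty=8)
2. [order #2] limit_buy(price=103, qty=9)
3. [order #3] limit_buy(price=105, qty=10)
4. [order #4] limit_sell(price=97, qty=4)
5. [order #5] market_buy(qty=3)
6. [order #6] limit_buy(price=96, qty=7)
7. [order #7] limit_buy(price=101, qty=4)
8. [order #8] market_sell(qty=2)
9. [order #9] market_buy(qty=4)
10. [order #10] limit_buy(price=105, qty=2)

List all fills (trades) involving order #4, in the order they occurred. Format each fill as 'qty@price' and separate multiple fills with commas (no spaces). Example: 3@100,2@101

After op 1 [order #1] limit_sell(price=96, qty=8): fills=none; bids=[-] asks=[#1:8@96]
After op 2 [order #2] limit_buy(price=103, qty=9): fills=#2x#1:8@96; bids=[#2:1@103] asks=[-]
After op 3 [order #3] limit_buy(price=105, qty=10): fills=none; bids=[#3:10@105 #2:1@103] asks=[-]
After op 4 [order #4] limit_sell(price=97, qty=4): fills=#3x#4:4@105; bids=[#3:6@105 #2:1@103] asks=[-]
After op 5 [order #5] market_buy(qty=3): fills=none; bids=[#3:6@105 #2:1@103] asks=[-]
After op 6 [order #6] limit_buy(price=96, qty=7): fills=none; bids=[#3:6@105 #2:1@103 #6:7@96] asks=[-]
After op 7 [order #7] limit_buy(price=101, qty=4): fills=none; bids=[#3:6@105 #2:1@103 #7:4@101 #6:7@96] asks=[-]
After op 8 [order #8] market_sell(qty=2): fills=#3x#8:2@105; bids=[#3:4@105 #2:1@103 #7:4@101 #6:7@96] asks=[-]
After op 9 [order #9] market_buy(qty=4): fills=none; bids=[#3:4@105 #2:1@103 #7:4@101 #6:7@96] asks=[-]
After op 10 [order #10] limit_buy(price=105, qty=2): fills=none; bids=[#3:4@105 #10:2@105 #2:1@103 #7:4@101 #6:7@96] asks=[-]

Answer: 4@105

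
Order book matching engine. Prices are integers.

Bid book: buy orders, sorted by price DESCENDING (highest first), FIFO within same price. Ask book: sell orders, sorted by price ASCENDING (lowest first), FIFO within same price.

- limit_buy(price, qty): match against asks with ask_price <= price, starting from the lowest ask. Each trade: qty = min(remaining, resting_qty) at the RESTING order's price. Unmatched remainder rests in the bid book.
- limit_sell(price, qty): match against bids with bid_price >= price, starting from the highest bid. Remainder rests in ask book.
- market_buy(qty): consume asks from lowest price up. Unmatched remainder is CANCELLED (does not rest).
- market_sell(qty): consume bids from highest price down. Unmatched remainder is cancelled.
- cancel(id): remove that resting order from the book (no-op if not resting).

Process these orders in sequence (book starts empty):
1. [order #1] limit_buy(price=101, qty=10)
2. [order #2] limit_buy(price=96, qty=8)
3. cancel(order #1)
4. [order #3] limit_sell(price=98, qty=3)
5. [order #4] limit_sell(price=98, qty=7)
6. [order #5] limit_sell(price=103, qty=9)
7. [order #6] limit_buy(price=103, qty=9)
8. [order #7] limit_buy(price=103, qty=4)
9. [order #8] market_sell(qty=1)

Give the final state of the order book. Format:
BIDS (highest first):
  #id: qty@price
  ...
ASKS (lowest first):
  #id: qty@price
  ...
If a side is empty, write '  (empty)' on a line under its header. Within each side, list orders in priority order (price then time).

After op 1 [order #1] limit_buy(price=101, qty=10): fills=none; bids=[#1:10@101] asks=[-]
After op 2 [order #2] limit_buy(price=96, qty=8): fills=none; bids=[#1:10@101 #2:8@96] asks=[-]
After op 3 cancel(order #1): fills=none; bids=[#2:8@96] asks=[-]
After op 4 [order #3] limit_sell(price=98, qty=3): fills=none; bids=[#2:8@96] asks=[#3:3@98]
After op 5 [order #4] limit_sell(price=98, qty=7): fills=none; bids=[#2:8@96] asks=[#3:3@98 #4:7@98]
After op 6 [order #5] limit_sell(price=103, qty=9): fills=none; bids=[#2:8@96] asks=[#3:3@98 #4:7@98 #5:9@103]
After op 7 [order #6] limit_buy(price=103, qty=9): fills=#6x#3:3@98 #6x#4:6@98; bids=[#2:8@96] asks=[#4:1@98 #5:9@103]
After op 8 [order #7] limit_buy(price=103, qty=4): fills=#7x#4:1@98 #7x#5:3@103; bids=[#2:8@96] asks=[#5:6@103]
After op 9 [order #8] market_sell(qty=1): fills=#2x#8:1@96; bids=[#2:7@96] asks=[#5:6@103]

Answer: BIDS (highest first):
  #2: 7@96
ASKS (lowest first):
  #5: 6@103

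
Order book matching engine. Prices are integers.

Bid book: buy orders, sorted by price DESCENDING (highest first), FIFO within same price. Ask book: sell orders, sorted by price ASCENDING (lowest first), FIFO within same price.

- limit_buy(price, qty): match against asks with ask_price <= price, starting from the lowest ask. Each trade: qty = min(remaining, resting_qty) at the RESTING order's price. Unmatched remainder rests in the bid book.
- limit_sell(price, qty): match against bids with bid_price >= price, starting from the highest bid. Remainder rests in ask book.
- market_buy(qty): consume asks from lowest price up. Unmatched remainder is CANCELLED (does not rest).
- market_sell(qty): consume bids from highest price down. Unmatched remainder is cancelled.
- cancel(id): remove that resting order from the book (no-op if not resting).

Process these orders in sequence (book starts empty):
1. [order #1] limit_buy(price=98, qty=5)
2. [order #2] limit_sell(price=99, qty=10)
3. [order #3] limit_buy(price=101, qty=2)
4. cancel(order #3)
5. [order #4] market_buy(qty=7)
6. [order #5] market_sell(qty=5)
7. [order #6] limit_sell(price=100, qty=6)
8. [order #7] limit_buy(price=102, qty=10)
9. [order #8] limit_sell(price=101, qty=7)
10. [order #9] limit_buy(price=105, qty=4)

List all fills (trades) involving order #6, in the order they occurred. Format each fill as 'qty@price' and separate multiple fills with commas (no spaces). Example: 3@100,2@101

After op 1 [order #1] limit_buy(price=98, qty=5): fills=none; bids=[#1:5@98] asks=[-]
After op 2 [order #2] limit_sell(price=99, qty=10): fills=none; bids=[#1:5@98] asks=[#2:10@99]
After op 3 [order #3] limit_buy(price=101, qty=2): fills=#3x#2:2@99; bids=[#1:5@98] asks=[#2:8@99]
After op 4 cancel(order #3): fills=none; bids=[#1:5@98] asks=[#2:8@99]
After op 5 [order #4] market_buy(qty=7): fills=#4x#2:7@99; bids=[#1:5@98] asks=[#2:1@99]
After op 6 [order #5] market_sell(qty=5): fills=#1x#5:5@98; bids=[-] asks=[#2:1@99]
After op 7 [order #6] limit_sell(price=100, qty=6): fills=none; bids=[-] asks=[#2:1@99 #6:6@100]
After op 8 [order #7] limit_buy(price=102, qty=10): fills=#7x#2:1@99 #7x#6:6@100; bids=[#7:3@102] asks=[-]
After op 9 [order #8] limit_sell(price=101, qty=7): fills=#7x#8:3@102; bids=[-] asks=[#8:4@101]
After op 10 [order #9] limit_buy(price=105, qty=4): fills=#9x#8:4@101; bids=[-] asks=[-]

Answer: 6@100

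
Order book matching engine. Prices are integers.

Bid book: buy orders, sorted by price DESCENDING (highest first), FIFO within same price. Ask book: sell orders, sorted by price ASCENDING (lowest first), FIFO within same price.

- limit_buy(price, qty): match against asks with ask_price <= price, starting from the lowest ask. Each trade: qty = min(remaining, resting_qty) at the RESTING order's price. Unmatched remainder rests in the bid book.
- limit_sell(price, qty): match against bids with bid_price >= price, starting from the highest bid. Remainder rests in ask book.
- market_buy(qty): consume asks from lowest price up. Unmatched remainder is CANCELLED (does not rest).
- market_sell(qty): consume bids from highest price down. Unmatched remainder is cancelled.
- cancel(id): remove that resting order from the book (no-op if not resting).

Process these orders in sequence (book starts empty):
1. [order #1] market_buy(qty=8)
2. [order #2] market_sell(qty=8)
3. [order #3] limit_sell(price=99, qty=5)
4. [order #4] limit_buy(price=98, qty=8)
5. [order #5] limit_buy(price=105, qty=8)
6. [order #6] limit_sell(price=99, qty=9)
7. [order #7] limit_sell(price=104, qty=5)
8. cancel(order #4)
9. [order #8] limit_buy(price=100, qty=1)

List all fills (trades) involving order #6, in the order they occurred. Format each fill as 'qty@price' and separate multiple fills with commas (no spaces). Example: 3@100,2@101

Answer: 3@105,1@99

Derivation:
After op 1 [order #1] market_buy(qty=8): fills=none; bids=[-] asks=[-]
After op 2 [order #2] market_sell(qty=8): fills=none; bids=[-] asks=[-]
After op 3 [order #3] limit_sell(price=99, qty=5): fills=none; bids=[-] asks=[#3:5@99]
After op 4 [order #4] limit_buy(price=98, qty=8): fills=none; bids=[#4:8@98] asks=[#3:5@99]
After op 5 [order #5] limit_buy(price=105, qty=8): fills=#5x#3:5@99; bids=[#5:3@105 #4:8@98] asks=[-]
After op 6 [order #6] limit_sell(price=99, qty=9): fills=#5x#6:3@105; bids=[#4:8@98] asks=[#6:6@99]
After op 7 [order #7] limit_sell(price=104, qty=5): fills=none; bids=[#4:8@98] asks=[#6:6@99 #7:5@104]
After op 8 cancel(order #4): fills=none; bids=[-] asks=[#6:6@99 #7:5@104]
After op 9 [order #8] limit_buy(price=100, qty=1): fills=#8x#6:1@99; bids=[-] asks=[#6:5@99 #7:5@104]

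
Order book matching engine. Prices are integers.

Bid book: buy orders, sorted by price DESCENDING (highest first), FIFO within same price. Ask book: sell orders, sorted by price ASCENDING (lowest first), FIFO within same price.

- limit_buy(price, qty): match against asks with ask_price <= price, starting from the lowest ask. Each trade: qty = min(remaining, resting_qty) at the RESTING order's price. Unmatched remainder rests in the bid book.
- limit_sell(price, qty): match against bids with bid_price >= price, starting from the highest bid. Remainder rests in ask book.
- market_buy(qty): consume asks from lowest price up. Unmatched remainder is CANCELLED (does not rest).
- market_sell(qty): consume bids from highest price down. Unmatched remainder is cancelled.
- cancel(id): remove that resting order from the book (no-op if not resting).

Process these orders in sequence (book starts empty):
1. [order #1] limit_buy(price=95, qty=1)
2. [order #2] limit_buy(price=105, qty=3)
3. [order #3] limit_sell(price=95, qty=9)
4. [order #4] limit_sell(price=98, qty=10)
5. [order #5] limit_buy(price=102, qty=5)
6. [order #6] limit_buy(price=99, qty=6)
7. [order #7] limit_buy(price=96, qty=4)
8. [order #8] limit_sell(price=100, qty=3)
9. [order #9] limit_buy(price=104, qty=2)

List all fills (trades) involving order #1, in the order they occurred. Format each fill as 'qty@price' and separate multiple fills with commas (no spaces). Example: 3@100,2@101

After op 1 [order #1] limit_buy(price=95, qty=1): fills=none; bids=[#1:1@95] asks=[-]
After op 2 [order #2] limit_buy(price=105, qty=3): fills=none; bids=[#2:3@105 #1:1@95] asks=[-]
After op 3 [order #3] limit_sell(price=95, qty=9): fills=#2x#3:3@105 #1x#3:1@95; bids=[-] asks=[#3:5@95]
After op 4 [order #4] limit_sell(price=98, qty=10): fills=none; bids=[-] asks=[#3:5@95 #4:10@98]
After op 5 [order #5] limit_buy(price=102, qty=5): fills=#5x#3:5@95; bids=[-] asks=[#4:10@98]
After op 6 [order #6] limit_buy(price=99, qty=6): fills=#6x#4:6@98; bids=[-] asks=[#4:4@98]
After op 7 [order #7] limit_buy(price=96, qty=4): fills=none; bids=[#7:4@96] asks=[#4:4@98]
After op 8 [order #8] limit_sell(price=100, qty=3): fills=none; bids=[#7:4@96] asks=[#4:4@98 #8:3@100]
After op 9 [order #9] limit_buy(price=104, qty=2): fills=#9x#4:2@98; bids=[#7:4@96] asks=[#4:2@98 #8:3@100]

Answer: 1@95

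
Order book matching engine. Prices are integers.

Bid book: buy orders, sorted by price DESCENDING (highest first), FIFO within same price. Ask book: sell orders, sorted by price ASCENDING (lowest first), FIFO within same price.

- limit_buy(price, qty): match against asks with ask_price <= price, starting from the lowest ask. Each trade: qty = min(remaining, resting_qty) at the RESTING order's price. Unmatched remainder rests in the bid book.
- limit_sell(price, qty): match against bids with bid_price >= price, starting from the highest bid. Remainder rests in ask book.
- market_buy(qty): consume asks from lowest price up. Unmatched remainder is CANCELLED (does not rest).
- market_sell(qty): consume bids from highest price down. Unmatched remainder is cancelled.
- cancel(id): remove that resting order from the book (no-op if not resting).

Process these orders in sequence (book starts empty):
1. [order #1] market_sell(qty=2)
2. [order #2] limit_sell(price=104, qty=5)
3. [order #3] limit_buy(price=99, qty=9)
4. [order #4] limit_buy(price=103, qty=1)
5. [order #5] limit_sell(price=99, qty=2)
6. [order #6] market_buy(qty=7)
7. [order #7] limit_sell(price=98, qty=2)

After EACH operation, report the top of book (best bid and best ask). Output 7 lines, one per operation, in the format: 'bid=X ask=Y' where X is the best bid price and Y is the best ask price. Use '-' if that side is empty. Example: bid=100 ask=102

Answer: bid=- ask=-
bid=- ask=104
bid=99 ask=104
bid=103 ask=104
bid=99 ask=104
bid=99 ask=-
bid=99 ask=-

Derivation:
After op 1 [order #1] market_sell(qty=2): fills=none; bids=[-] asks=[-]
After op 2 [order #2] limit_sell(price=104, qty=5): fills=none; bids=[-] asks=[#2:5@104]
After op 3 [order #3] limit_buy(price=99, qty=9): fills=none; bids=[#3:9@99] asks=[#2:5@104]
After op 4 [order #4] limit_buy(price=103, qty=1): fills=none; bids=[#4:1@103 #3:9@99] asks=[#2:5@104]
After op 5 [order #5] limit_sell(price=99, qty=2): fills=#4x#5:1@103 #3x#5:1@99; bids=[#3:8@99] asks=[#2:5@104]
After op 6 [order #6] market_buy(qty=7): fills=#6x#2:5@104; bids=[#3:8@99] asks=[-]
After op 7 [order #7] limit_sell(price=98, qty=2): fills=#3x#7:2@99; bids=[#3:6@99] asks=[-]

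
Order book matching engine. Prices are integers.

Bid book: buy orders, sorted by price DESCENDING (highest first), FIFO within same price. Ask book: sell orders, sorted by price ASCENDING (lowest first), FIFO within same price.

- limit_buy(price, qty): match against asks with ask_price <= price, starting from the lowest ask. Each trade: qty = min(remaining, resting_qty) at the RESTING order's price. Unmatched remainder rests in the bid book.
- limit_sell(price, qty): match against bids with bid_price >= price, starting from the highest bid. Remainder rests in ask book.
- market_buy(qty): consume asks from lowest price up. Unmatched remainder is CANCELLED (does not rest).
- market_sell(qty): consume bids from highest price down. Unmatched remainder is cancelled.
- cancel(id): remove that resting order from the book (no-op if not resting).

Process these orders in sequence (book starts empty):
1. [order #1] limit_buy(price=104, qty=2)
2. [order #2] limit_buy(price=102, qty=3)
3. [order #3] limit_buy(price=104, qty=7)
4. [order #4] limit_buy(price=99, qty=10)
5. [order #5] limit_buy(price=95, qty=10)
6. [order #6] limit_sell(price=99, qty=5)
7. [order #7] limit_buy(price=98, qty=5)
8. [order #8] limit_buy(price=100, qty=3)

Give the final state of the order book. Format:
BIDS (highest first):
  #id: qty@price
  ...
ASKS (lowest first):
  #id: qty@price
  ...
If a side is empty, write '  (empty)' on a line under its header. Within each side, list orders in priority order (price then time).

After op 1 [order #1] limit_buy(price=104, qty=2): fills=none; bids=[#1:2@104] asks=[-]
After op 2 [order #2] limit_buy(price=102, qty=3): fills=none; bids=[#1:2@104 #2:3@102] asks=[-]
After op 3 [order #3] limit_buy(price=104, qty=7): fills=none; bids=[#1:2@104 #3:7@104 #2:3@102] asks=[-]
After op 4 [order #4] limit_buy(price=99, qty=10): fills=none; bids=[#1:2@104 #3:7@104 #2:3@102 #4:10@99] asks=[-]
After op 5 [order #5] limit_buy(price=95, qty=10): fills=none; bids=[#1:2@104 #3:7@104 #2:3@102 #4:10@99 #5:10@95] asks=[-]
After op 6 [order #6] limit_sell(price=99, qty=5): fills=#1x#6:2@104 #3x#6:3@104; bids=[#3:4@104 #2:3@102 #4:10@99 #5:10@95] asks=[-]
After op 7 [order #7] limit_buy(price=98, qty=5): fills=none; bids=[#3:4@104 #2:3@102 #4:10@99 #7:5@98 #5:10@95] asks=[-]
After op 8 [order #8] limit_buy(price=100, qty=3): fills=none; bids=[#3:4@104 #2:3@102 #8:3@100 #4:10@99 #7:5@98 #5:10@95] asks=[-]

Answer: BIDS (highest first):
  #3: 4@104
  #2: 3@102
  #8: 3@100
  #4: 10@99
  #7: 5@98
  #5: 10@95
ASKS (lowest first):
  (empty)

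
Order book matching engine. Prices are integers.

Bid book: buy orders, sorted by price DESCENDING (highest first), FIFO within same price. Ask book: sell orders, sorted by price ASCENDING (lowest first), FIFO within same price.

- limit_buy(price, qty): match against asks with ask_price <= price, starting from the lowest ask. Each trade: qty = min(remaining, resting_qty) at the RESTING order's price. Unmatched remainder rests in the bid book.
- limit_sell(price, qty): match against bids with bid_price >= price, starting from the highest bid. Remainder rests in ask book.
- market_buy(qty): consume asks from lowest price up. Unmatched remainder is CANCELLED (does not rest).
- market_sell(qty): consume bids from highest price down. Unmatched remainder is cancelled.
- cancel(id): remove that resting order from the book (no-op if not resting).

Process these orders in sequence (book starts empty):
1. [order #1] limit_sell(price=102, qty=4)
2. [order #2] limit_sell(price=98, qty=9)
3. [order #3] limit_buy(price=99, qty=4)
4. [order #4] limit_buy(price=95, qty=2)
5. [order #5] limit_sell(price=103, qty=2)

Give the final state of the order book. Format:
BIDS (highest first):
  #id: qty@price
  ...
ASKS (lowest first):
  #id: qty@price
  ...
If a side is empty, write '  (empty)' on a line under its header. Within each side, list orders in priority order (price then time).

Answer: BIDS (highest first):
  #4: 2@95
ASKS (lowest first):
  #2: 5@98
  #1: 4@102
  #5: 2@103

Derivation:
After op 1 [order #1] limit_sell(price=102, qty=4): fills=none; bids=[-] asks=[#1:4@102]
After op 2 [order #2] limit_sell(price=98, qty=9): fills=none; bids=[-] asks=[#2:9@98 #1:4@102]
After op 3 [order #3] limit_buy(price=99, qty=4): fills=#3x#2:4@98; bids=[-] asks=[#2:5@98 #1:4@102]
After op 4 [order #4] limit_buy(price=95, qty=2): fills=none; bids=[#4:2@95] asks=[#2:5@98 #1:4@102]
After op 5 [order #5] limit_sell(price=103, qty=2): fills=none; bids=[#4:2@95] asks=[#2:5@98 #1:4@102 #5:2@103]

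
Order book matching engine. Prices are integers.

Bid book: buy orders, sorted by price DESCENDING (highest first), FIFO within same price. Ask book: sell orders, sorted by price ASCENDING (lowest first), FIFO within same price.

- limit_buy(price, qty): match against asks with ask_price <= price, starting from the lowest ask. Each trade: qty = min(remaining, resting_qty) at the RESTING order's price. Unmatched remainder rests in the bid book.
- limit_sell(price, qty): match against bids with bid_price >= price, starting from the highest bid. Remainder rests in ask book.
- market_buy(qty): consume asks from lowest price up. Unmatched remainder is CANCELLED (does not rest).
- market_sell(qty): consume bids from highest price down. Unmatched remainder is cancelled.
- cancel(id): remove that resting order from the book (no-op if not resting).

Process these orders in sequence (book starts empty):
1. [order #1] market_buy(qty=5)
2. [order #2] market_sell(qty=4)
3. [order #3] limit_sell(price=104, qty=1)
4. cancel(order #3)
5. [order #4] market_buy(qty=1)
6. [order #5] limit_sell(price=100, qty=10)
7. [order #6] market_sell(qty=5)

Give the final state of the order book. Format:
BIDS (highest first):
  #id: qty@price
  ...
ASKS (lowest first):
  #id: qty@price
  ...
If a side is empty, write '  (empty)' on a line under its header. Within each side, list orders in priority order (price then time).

After op 1 [order #1] market_buy(qty=5): fills=none; bids=[-] asks=[-]
After op 2 [order #2] market_sell(qty=4): fills=none; bids=[-] asks=[-]
After op 3 [order #3] limit_sell(price=104, qty=1): fills=none; bids=[-] asks=[#3:1@104]
After op 4 cancel(order #3): fills=none; bids=[-] asks=[-]
After op 5 [order #4] market_buy(qty=1): fills=none; bids=[-] asks=[-]
After op 6 [order #5] limit_sell(price=100, qty=10): fills=none; bids=[-] asks=[#5:10@100]
After op 7 [order #6] market_sell(qty=5): fills=none; bids=[-] asks=[#5:10@100]

Answer: BIDS (highest first):
  (empty)
ASKS (lowest first):
  #5: 10@100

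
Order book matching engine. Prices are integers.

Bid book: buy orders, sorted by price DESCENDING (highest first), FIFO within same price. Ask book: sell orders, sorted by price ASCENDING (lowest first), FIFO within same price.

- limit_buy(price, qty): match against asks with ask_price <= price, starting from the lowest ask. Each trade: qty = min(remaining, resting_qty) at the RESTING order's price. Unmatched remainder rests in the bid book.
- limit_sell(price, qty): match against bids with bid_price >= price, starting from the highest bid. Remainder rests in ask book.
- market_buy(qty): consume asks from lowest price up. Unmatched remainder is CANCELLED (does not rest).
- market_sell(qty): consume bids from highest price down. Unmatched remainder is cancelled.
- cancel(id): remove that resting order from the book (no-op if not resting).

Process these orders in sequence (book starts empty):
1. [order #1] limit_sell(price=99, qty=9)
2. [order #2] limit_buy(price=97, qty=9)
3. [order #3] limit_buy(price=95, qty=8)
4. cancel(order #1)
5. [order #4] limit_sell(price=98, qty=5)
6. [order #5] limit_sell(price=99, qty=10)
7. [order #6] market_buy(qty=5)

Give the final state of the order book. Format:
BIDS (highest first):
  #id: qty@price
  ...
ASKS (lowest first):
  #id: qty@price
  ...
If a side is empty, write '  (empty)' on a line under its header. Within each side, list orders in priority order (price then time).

Answer: BIDS (highest first):
  #2: 9@97
  #3: 8@95
ASKS (lowest first):
  #5: 10@99

Derivation:
After op 1 [order #1] limit_sell(price=99, qty=9): fills=none; bids=[-] asks=[#1:9@99]
After op 2 [order #2] limit_buy(price=97, qty=9): fills=none; bids=[#2:9@97] asks=[#1:9@99]
After op 3 [order #3] limit_buy(price=95, qty=8): fills=none; bids=[#2:9@97 #3:8@95] asks=[#1:9@99]
After op 4 cancel(order #1): fills=none; bids=[#2:9@97 #3:8@95] asks=[-]
After op 5 [order #4] limit_sell(price=98, qty=5): fills=none; bids=[#2:9@97 #3:8@95] asks=[#4:5@98]
After op 6 [order #5] limit_sell(price=99, qty=10): fills=none; bids=[#2:9@97 #3:8@95] asks=[#4:5@98 #5:10@99]
After op 7 [order #6] market_buy(qty=5): fills=#6x#4:5@98; bids=[#2:9@97 #3:8@95] asks=[#5:10@99]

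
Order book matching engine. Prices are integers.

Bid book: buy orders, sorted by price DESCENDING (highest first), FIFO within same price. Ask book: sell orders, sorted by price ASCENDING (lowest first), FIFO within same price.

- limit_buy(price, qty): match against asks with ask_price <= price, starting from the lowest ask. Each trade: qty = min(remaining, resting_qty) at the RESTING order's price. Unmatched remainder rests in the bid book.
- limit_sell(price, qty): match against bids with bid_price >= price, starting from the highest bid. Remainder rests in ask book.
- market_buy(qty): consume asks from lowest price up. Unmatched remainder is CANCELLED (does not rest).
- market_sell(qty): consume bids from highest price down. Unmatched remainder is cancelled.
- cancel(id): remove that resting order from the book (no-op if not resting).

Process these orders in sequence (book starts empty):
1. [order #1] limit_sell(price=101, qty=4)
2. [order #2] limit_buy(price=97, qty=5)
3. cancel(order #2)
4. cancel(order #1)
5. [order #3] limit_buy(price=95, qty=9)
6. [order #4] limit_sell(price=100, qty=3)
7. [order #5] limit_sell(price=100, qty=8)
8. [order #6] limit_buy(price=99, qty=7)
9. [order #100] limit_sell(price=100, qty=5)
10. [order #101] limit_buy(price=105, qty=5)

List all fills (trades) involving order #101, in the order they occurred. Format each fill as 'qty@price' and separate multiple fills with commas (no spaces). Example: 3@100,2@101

Answer: 3@100,2@100

Derivation:
After op 1 [order #1] limit_sell(price=101, qty=4): fills=none; bids=[-] asks=[#1:4@101]
After op 2 [order #2] limit_buy(price=97, qty=5): fills=none; bids=[#2:5@97] asks=[#1:4@101]
After op 3 cancel(order #2): fills=none; bids=[-] asks=[#1:4@101]
After op 4 cancel(order #1): fills=none; bids=[-] asks=[-]
After op 5 [order #3] limit_buy(price=95, qty=9): fills=none; bids=[#3:9@95] asks=[-]
After op 6 [order #4] limit_sell(price=100, qty=3): fills=none; bids=[#3:9@95] asks=[#4:3@100]
After op 7 [order #5] limit_sell(price=100, qty=8): fills=none; bids=[#3:9@95] asks=[#4:3@100 #5:8@100]
After op 8 [order #6] limit_buy(price=99, qty=7): fills=none; bids=[#6:7@99 #3:9@95] asks=[#4:3@100 #5:8@100]
After op 9 [order #100] limit_sell(price=100, qty=5): fills=none; bids=[#6:7@99 #3:9@95] asks=[#4:3@100 #5:8@100 #100:5@100]
After op 10 [order #101] limit_buy(price=105, qty=5): fills=#101x#4:3@100 #101x#5:2@100; bids=[#6:7@99 #3:9@95] asks=[#5:6@100 #100:5@100]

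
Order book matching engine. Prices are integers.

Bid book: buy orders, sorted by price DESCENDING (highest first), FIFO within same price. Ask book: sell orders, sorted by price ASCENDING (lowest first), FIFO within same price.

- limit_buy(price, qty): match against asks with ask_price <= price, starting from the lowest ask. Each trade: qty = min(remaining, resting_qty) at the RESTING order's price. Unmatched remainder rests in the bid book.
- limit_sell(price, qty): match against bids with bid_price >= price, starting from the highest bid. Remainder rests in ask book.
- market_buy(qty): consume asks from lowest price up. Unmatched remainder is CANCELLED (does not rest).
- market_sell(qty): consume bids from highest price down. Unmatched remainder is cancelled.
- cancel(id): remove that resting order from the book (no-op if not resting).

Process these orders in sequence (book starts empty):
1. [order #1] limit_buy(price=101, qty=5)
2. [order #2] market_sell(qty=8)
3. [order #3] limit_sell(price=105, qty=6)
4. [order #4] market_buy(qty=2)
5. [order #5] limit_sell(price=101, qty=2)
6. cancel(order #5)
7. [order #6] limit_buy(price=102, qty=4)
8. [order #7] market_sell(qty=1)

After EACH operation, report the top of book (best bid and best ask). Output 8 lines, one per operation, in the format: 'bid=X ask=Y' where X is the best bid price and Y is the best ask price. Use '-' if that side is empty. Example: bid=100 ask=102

After op 1 [order #1] limit_buy(price=101, qty=5): fills=none; bids=[#1:5@101] asks=[-]
After op 2 [order #2] market_sell(qty=8): fills=#1x#2:5@101; bids=[-] asks=[-]
After op 3 [order #3] limit_sell(price=105, qty=6): fills=none; bids=[-] asks=[#3:6@105]
After op 4 [order #4] market_buy(qty=2): fills=#4x#3:2@105; bids=[-] asks=[#3:4@105]
After op 5 [order #5] limit_sell(price=101, qty=2): fills=none; bids=[-] asks=[#5:2@101 #3:4@105]
After op 6 cancel(order #5): fills=none; bids=[-] asks=[#3:4@105]
After op 7 [order #6] limit_buy(price=102, qty=4): fills=none; bids=[#6:4@102] asks=[#3:4@105]
After op 8 [order #7] market_sell(qty=1): fills=#6x#7:1@102; bids=[#6:3@102] asks=[#3:4@105]

Answer: bid=101 ask=-
bid=- ask=-
bid=- ask=105
bid=- ask=105
bid=- ask=101
bid=- ask=105
bid=102 ask=105
bid=102 ask=105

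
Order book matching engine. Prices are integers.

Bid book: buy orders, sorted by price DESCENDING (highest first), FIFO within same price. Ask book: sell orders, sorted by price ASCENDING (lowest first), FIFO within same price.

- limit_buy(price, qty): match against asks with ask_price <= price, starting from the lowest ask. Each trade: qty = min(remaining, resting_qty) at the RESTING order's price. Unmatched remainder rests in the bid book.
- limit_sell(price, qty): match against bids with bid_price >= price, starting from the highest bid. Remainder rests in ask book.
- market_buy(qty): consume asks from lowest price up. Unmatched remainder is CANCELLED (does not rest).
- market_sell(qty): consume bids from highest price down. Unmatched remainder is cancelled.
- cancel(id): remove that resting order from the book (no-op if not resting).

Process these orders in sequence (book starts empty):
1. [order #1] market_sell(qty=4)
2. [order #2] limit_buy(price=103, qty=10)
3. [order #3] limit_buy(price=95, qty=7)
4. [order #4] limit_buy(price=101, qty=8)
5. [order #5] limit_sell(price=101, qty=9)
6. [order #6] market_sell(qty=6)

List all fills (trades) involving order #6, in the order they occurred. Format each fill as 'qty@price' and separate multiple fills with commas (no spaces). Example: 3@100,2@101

After op 1 [order #1] market_sell(qty=4): fills=none; bids=[-] asks=[-]
After op 2 [order #2] limit_buy(price=103, qty=10): fills=none; bids=[#2:10@103] asks=[-]
After op 3 [order #3] limit_buy(price=95, qty=7): fills=none; bids=[#2:10@103 #3:7@95] asks=[-]
After op 4 [order #4] limit_buy(price=101, qty=8): fills=none; bids=[#2:10@103 #4:8@101 #3:7@95] asks=[-]
After op 5 [order #5] limit_sell(price=101, qty=9): fills=#2x#5:9@103; bids=[#2:1@103 #4:8@101 #3:7@95] asks=[-]
After op 6 [order #6] market_sell(qty=6): fills=#2x#6:1@103 #4x#6:5@101; bids=[#4:3@101 #3:7@95] asks=[-]

Answer: 1@103,5@101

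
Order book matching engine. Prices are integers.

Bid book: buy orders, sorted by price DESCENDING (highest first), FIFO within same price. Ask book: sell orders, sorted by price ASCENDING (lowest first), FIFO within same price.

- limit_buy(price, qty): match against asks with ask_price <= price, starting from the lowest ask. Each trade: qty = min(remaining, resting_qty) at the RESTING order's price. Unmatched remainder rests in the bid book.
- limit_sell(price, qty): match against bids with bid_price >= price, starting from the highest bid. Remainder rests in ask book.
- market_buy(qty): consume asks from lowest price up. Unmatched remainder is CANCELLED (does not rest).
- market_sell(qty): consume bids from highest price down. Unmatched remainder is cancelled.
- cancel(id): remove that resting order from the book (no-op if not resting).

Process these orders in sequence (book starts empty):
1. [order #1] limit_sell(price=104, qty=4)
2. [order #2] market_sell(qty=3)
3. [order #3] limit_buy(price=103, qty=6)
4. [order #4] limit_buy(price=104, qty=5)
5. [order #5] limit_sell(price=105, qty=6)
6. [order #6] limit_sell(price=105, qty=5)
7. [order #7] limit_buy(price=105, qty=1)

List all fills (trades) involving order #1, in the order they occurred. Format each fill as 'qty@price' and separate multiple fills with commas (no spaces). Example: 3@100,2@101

After op 1 [order #1] limit_sell(price=104, qty=4): fills=none; bids=[-] asks=[#1:4@104]
After op 2 [order #2] market_sell(qty=3): fills=none; bids=[-] asks=[#1:4@104]
After op 3 [order #3] limit_buy(price=103, qty=6): fills=none; bids=[#3:6@103] asks=[#1:4@104]
After op 4 [order #4] limit_buy(price=104, qty=5): fills=#4x#1:4@104; bids=[#4:1@104 #3:6@103] asks=[-]
After op 5 [order #5] limit_sell(price=105, qty=6): fills=none; bids=[#4:1@104 #3:6@103] asks=[#5:6@105]
After op 6 [order #6] limit_sell(price=105, qty=5): fills=none; bids=[#4:1@104 #3:6@103] asks=[#5:6@105 #6:5@105]
After op 7 [order #7] limit_buy(price=105, qty=1): fills=#7x#5:1@105; bids=[#4:1@104 #3:6@103] asks=[#5:5@105 #6:5@105]

Answer: 4@104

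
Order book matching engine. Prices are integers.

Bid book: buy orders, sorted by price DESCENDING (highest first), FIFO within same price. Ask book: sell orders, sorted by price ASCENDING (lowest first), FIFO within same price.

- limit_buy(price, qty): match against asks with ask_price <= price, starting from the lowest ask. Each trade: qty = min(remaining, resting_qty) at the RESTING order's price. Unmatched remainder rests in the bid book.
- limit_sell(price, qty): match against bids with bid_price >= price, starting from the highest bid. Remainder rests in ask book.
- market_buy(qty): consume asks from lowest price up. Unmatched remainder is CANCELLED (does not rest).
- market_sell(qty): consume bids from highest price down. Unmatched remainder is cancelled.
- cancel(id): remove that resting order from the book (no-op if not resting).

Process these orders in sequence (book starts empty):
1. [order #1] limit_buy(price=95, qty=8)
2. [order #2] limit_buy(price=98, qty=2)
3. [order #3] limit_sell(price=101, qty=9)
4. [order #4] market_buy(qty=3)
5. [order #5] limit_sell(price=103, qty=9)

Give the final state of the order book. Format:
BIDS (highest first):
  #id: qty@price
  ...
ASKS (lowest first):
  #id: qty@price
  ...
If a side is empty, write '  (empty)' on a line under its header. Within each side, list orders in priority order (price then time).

After op 1 [order #1] limit_buy(price=95, qty=8): fills=none; bids=[#1:8@95] asks=[-]
After op 2 [order #2] limit_buy(price=98, qty=2): fills=none; bids=[#2:2@98 #1:8@95] asks=[-]
After op 3 [order #3] limit_sell(price=101, qty=9): fills=none; bids=[#2:2@98 #1:8@95] asks=[#3:9@101]
After op 4 [order #4] market_buy(qty=3): fills=#4x#3:3@101; bids=[#2:2@98 #1:8@95] asks=[#3:6@101]
After op 5 [order #5] limit_sell(price=103, qty=9): fills=none; bids=[#2:2@98 #1:8@95] asks=[#3:6@101 #5:9@103]

Answer: BIDS (highest first):
  #2: 2@98
  #1: 8@95
ASKS (lowest first):
  #3: 6@101
  #5: 9@103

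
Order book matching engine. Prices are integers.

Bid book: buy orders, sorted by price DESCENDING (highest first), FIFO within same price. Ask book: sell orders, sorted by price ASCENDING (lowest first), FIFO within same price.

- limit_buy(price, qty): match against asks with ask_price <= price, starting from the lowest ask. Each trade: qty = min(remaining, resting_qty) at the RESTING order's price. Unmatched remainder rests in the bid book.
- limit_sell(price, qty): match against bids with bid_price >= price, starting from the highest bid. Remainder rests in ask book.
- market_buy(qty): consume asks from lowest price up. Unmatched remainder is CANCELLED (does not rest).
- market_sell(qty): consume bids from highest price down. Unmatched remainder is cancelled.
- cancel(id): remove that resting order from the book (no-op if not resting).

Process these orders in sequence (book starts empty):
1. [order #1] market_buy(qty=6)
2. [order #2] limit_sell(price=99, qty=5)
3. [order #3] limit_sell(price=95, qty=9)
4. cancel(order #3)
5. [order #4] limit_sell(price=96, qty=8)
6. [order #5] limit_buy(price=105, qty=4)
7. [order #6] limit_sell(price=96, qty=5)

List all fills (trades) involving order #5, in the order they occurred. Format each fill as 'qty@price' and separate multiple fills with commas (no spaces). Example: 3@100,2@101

Answer: 4@96

Derivation:
After op 1 [order #1] market_buy(qty=6): fills=none; bids=[-] asks=[-]
After op 2 [order #2] limit_sell(price=99, qty=5): fills=none; bids=[-] asks=[#2:5@99]
After op 3 [order #3] limit_sell(price=95, qty=9): fills=none; bids=[-] asks=[#3:9@95 #2:5@99]
After op 4 cancel(order #3): fills=none; bids=[-] asks=[#2:5@99]
After op 5 [order #4] limit_sell(price=96, qty=8): fills=none; bids=[-] asks=[#4:8@96 #2:5@99]
After op 6 [order #5] limit_buy(price=105, qty=4): fills=#5x#4:4@96; bids=[-] asks=[#4:4@96 #2:5@99]
After op 7 [order #6] limit_sell(price=96, qty=5): fills=none; bids=[-] asks=[#4:4@96 #6:5@96 #2:5@99]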